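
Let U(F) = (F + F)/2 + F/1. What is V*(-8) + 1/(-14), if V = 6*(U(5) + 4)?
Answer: -9409/14 ≈ -672.07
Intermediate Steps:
U(F) = 2*F (U(F) = (2*F)*(½) + F*1 = F + F = 2*F)
V = 84 (V = 6*(2*5 + 4) = 6*(10 + 4) = 6*14 = 84)
V*(-8) + 1/(-14) = 84*(-8) + 1/(-14) = -672 - 1/14 = -9409/14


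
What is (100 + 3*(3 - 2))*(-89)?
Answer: -9167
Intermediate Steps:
(100 + 3*(3 - 2))*(-89) = (100 + 3*1)*(-89) = (100 + 3)*(-89) = 103*(-89) = -9167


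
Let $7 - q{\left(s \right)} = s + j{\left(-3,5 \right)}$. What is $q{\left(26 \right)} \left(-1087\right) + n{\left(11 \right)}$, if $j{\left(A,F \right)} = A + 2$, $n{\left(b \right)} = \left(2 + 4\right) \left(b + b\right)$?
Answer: $19698$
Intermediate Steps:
$n{\left(b \right)} = 12 b$ ($n{\left(b \right)} = 6 \cdot 2 b = 12 b$)
$j{\left(A,F \right)} = 2 + A$
$q{\left(s \right)} = 8 - s$ ($q{\left(s \right)} = 7 - \left(s + \left(2 - 3\right)\right) = 7 - \left(s - 1\right) = 7 - \left(-1 + s\right) = 8 - s$)
$q{\left(26 \right)} \left(-1087\right) + n{\left(11 \right)} = \left(8 - 26\right) \left(-1087\right) + 12 \cdot 11 = \left(8 - 26\right) \left(-1087\right) + 132 = \left(-18\right) \left(-1087\right) + 132 = 19566 + 132 = 19698$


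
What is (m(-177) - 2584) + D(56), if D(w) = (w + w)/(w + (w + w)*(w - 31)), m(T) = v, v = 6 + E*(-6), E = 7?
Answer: -133618/51 ≈ -2620.0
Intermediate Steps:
v = -36 (v = 6 + 7*(-6) = 6 - 42 = -36)
m(T) = -36
D(w) = 2*w/(w + 2*w*(-31 + w)) (D(w) = (2*w)/(w + (2*w)*(-31 + w)) = (2*w)/(w + 2*w*(-31 + w)) = 2*w/(w + 2*w*(-31 + w)))
(m(-177) - 2584) + D(56) = (-36 - 2584) + 2/(-61 + 2*56) = -2620 + 2/(-61 + 112) = -2620 + 2/51 = -133618/51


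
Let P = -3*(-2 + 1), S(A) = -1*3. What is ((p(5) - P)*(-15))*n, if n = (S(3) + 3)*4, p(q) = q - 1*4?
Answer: 0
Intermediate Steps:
p(q) = -4 + q (p(q) = q - 4 = -4 + q)
S(A) = -3
P = 3 (P = -3*(-1) = 3)
n = 0 (n = (-3 + 3)*4 = 0*4 = 0)
((p(5) - P)*(-15))*n = (((-4 + 5) - 1*3)*(-15))*0 = ((1 - 3)*(-15))*0 = -2*(-15)*0 = 30*0 = 0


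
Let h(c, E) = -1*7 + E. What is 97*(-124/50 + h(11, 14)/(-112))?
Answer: -98649/400 ≈ -246.62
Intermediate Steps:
h(c, E) = -7 + E
97*(-124/50 + h(11, 14)/(-112)) = 97*(-124/50 + (-7 + 14)/(-112)) = 97*(-124*1/50 + 7*(-1/112)) = 97*(-62/25 - 1/16) = 97*(-1017/400) = -98649/400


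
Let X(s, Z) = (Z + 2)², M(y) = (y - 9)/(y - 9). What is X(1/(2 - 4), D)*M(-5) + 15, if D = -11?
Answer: 96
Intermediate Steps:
M(y) = 1 (M(y) = (-9 + y)/(-9 + y) = 1)
X(s, Z) = (2 + Z)²
X(1/(2 - 4), D)*M(-5) + 15 = (2 - 11)²*1 + 15 = (-9)²*1 + 15 = 81*1 + 15 = 81 + 15 = 96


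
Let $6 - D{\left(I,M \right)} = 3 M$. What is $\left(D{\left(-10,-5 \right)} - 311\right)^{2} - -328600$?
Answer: $412700$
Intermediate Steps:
$D{\left(I,M \right)} = 6 - 3 M$
$\left(D{\left(-10,-5 \right)} - 311\right)^{2} - -328600 = \left(\left(6 - -15\right) - 311\right)^{2} - -328600 = \left(\left(6 + 15\right) - 311\right)^{2} + 328600 = \left(21 - 311\right)^{2} + 328600 = \left(-290\right)^{2} + 328600 = 84100 + 328600 = 412700$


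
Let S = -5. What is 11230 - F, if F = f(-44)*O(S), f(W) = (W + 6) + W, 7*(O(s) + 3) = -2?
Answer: 76724/7 ≈ 10961.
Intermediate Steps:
O(s) = -23/7 (O(s) = -3 + (⅐)*(-2) = -3 - 2/7 = -23/7)
f(W) = 6 + 2*W (f(W) = (6 + W) + W = 6 + 2*W)
F = 1886/7 (F = (6 + 2*(-44))*(-23/7) = (6 - 88)*(-23/7) = -82*(-23/7) = 1886/7 ≈ 269.43)
11230 - F = 11230 - 1*1886/7 = 11230 - 1886/7 = 76724/7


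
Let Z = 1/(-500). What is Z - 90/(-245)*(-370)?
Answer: -3330049/24500 ≈ -135.92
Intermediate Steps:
Z = -1/500 ≈ -0.0020000
Z - 90/(-245)*(-370) = -1/500 - 90/(-245)*(-370) = -1/500 - 90*(-1/245)*(-370) = -1/500 + (18/49)*(-370) = -1/500 - 6660/49 = -3330049/24500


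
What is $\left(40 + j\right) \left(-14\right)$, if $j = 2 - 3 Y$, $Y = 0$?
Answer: $-588$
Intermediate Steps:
$j = 2$ ($j = 2 - 0 = 2 + 0 = 2$)
$\left(40 + j\right) \left(-14\right) = \left(40 + 2\right) \left(-14\right) = 42 \left(-14\right) = -588$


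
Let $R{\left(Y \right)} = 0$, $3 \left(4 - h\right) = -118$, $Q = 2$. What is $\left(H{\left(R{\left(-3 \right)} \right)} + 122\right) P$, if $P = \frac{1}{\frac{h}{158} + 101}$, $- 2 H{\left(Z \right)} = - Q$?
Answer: $\frac{29151}{24002} \approx 1.2145$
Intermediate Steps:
$h = \frac{130}{3}$ ($h = 4 - - \frac{118}{3} = 4 + \frac{118}{3} = \frac{130}{3} \approx 43.333$)
$H{\left(Z \right)} = 1$ ($H{\left(Z \right)} = - \frac{\left(-1\right) 2}{2} = \left(- \frac{1}{2}\right) \left(-2\right) = 1$)
$P = \frac{237}{24002}$ ($P = \frac{1}{\frac{130}{3 \cdot 158} + 101} = \frac{1}{\frac{130}{3} \cdot \frac{1}{158} + 101} = \frac{1}{\frac{65}{237} + 101} = \frac{1}{\frac{24002}{237}} = \frac{237}{24002} \approx 0.0098742$)
$\left(H{\left(R{\left(-3 \right)} \right)} + 122\right) P = \left(1 + 122\right) \frac{237}{24002} = 123 \cdot \frac{237}{24002} = \frac{29151}{24002}$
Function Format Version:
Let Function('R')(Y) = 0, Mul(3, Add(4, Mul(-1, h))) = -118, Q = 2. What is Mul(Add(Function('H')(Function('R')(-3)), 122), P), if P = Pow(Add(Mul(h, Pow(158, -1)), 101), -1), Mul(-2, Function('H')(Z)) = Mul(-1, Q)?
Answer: Rational(29151, 24002) ≈ 1.2145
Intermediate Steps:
h = Rational(130, 3) (h = Add(4, Mul(Rational(-1, 3), -118)) = Add(4, Rational(118, 3)) = Rational(130, 3) ≈ 43.333)
Function('H')(Z) = 1 (Function('H')(Z) = Mul(Rational(-1, 2), Mul(-1, 2)) = Mul(Rational(-1, 2), -2) = 1)
P = Rational(237, 24002) (P = Pow(Add(Mul(Rational(130, 3), Pow(158, -1)), 101), -1) = Pow(Add(Mul(Rational(130, 3), Rational(1, 158)), 101), -1) = Pow(Add(Rational(65, 237), 101), -1) = Pow(Rational(24002, 237), -1) = Rational(237, 24002) ≈ 0.0098742)
Mul(Add(Function('H')(Function('R')(-3)), 122), P) = Mul(Add(1, 122), Rational(237, 24002)) = Mul(123, Rational(237, 24002)) = Rational(29151, 24002)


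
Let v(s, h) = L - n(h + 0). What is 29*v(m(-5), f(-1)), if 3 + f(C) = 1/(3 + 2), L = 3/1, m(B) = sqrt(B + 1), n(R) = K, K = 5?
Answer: -58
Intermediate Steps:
n(R) = 5
m(B) = sqrt(1 + B)
L = 3 (L = 3*1 = 3)
f(C) = -14/5 (f(C) = -3 + 1/(3 + 2) = -3 + 1/5 = -14/5)
v(s, h) = -2 (v(s, h) = 3 - 1*5 = 3 - 5 = -2)
29*v(m(-5), f(-1)) = 29*(-2) = -58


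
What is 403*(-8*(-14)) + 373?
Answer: 45509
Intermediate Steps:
403*(-8*(-14)) + 373 = 403*112 + 373 = 45136 + 373 = 45509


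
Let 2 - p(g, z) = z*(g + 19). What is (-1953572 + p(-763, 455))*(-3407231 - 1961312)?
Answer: 8670465372150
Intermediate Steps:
p(g, z) = 2 - z*(19 + g) (p(g, z) = 2 - z*(g + 19) = 2 - z*(19 + g))
(-1953572 + p(-763, 455))*(-3407231 - 1961312) = (-1953572 + (2 - 19*455 - 1*(-763)*455))*(-3407231 - 1961312) = (-1953572 + (2 - 8645 + 347165))*(-5368543) = (-1953572 + 338522)*(-5368543) = -1615050*(-5368543) = 8670465372150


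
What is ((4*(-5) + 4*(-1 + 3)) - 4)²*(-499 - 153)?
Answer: -166912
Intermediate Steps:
((4*(-5) + 4*(-1 + 3)) - 4)²*(-499 - 153) = ((-20 + 4*2) - 4)²*(-652) = ((-20 + 8) - 4)²*(-652) = (-12 - 4)²*(-652) = (-16)²*(-652) = 256*(-652) = -166912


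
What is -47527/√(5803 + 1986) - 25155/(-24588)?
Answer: 2795/2732 - 47527*√7789/7789 ≈ -537.49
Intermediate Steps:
-47527/√(5803 + 1986) - 25155/(-24588) = -47527*√7789/7789 - 25155*(-1/24588) = -47527*√7789/7789 + 2795/2732 = 2795/2732 - 47527*√7789/7789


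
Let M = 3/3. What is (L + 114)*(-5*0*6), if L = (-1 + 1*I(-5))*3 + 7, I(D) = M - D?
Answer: 0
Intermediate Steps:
M = 1 (M = 3*(⅓) = 1)
I(D) = 1 - D
L = 22 (L = (-1 + 1*(1 - 1*(-5)))*3 + 7 = (-1 + 1*(1 + 5))*3 + 7 = (-1 + 1*6)*3 + 7 = (-1 + 6)*3 + 7 = 5*3 + 7 = 15 + 7 = 22)
(L + 114)*(-5*0*6) = (22 + 114)*(-5*0*6) = 136*(0*6) = 136*0 = 0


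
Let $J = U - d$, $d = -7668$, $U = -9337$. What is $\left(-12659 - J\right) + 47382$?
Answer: $36392$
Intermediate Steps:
$J = -1669$ ($J = -9337 - -7668 = -9337 + 7668 = -1669$)
$\left(-12659 - J\right) + 47382 = \left(-12659 - -1669\right) + 47382 = \left(-12659 + 1669\right) + 47382 = -10990 + 47382 = 36392$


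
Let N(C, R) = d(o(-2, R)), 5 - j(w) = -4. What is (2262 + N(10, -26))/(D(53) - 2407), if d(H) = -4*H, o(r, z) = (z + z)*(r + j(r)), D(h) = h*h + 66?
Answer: 143/18 ≈ 7.9444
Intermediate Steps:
j(w) = 9 (j(w) = 5 - 1*(-4) = 5 + 4 = 9)
D(h) = 66 + h² (D(h) = h² + 66 = 66 + h²)
o(r, z) = 2*z*(9 + r) (o(r, z) = (z + z)*(r + 9) = (2*z)*(9 + r) = 2*z*(9 + r))
N(C, R) = -56*R (N(C, R) = -8*R*(9 - 2) = -8*R*7 = -56*R)
(2262 + N(10, -26))/(D(53) - 2407) = (2262 - 56*(-26))/((66 + 53²) - 2407) = (2262 + 1456)/((66 + 2809) - 2407) = 3718/(2875 - 2407) = 3718/468 = 3718*(1/468) = 143/18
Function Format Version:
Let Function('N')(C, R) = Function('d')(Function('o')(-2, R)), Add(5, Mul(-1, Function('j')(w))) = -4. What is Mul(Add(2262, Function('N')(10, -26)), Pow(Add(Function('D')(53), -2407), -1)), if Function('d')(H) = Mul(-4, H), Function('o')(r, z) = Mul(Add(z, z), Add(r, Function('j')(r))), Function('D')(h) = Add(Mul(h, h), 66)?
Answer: Rational(143, 18) ≈ 7.9444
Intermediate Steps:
Function('j')(w) = 9 (Function('j')(w) = Add(5, Mul(-1, -4)) = Add(5, 4) = 9)
Function('D')(h) = Add(66, Pow(h, 2)) (Function('D')(h) = Add(Pow(h, 2), 66) = Add(66, Pow(h, 2)))
Function('o')(r, z) = Mul(2, z, Add(9, r)) (Function('o')(r, z) = Mul(Add(z, z), Add(r, 9)) = Mul(Mul(2, z), Add(9, r)) = Mul(2, z, Add(9, r)))
Function('N')(C, R) = Mul(-56, R) (Function('N')(C, R) = Mul(-4, Mul(2, R, Add(9, -2))) = Mul(-4, Mul(2, R, 7)) = Mul(-4, Mul(14, R)) = Mul(-56, R))
Mul(Add(2262, Function('N')(10, -26)), Pow(Add(Function('D')(53), -2407), -1)) = Mul(Add(2262, Mul(-56, -26)), Pow(Add(Add(66, Pow(53, 2)), -2407), -1)) = Mul(Add(2262, 1456), Pow(Add(Add(66, 2809), -2407), -1)) = Mul(3718, Pow(Add(2875, -2407), -1)) = Mul(3718, Pow(468, -1)) = Mul(3718, Rational(1, 468)) = Rational(143, 18)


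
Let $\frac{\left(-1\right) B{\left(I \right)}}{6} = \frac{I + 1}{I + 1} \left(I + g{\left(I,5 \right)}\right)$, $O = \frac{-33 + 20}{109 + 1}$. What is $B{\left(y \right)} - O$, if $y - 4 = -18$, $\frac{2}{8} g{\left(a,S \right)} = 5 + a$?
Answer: $\frac{33013}{110} \approx 300.12$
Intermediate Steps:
$g{\left(a,S \right)} = 20 + 4 a$ ($g{\left(a,S \right)} = 4 \left(5 + a\right) = 20 + 4 a$)
$y = -14$ ($y = 4 - 18 = -14$)
$O = - \frac{13}{110} \approx -0.11818$
$B{\left(I \right)} = -120 - 30 I$ ($B{\left(I \right)} = - 6 \frac{I + 1}{I + 1} \left(I + \left(20 + 4 I\right)\right) = - 6 \frac{1 + I}{1 + I} \left(20 + 5 I\right) = - 6 \cdot 1 \left(20 + 5 I\right) = - 6 \left(20 + 5 I\right) = -120 - 30 I$)
$B{\left(y \right)} - O = \left(-120 - -420\right) - - \frac{13}{110} = \left(-120 + 420\right) + \frac{13}{110} = 300 + \frac{13}{110} = \frac{33013}{110}$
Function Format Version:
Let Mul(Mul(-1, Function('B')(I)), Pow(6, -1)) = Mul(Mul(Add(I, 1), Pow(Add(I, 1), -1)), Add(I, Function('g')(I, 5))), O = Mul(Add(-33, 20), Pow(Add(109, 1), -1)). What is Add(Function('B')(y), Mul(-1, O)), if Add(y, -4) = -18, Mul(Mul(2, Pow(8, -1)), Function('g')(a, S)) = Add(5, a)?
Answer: Rational(33013, 110) ≈ 300.12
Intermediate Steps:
Function('g')(a, S) = Add(20, Mul(4, a)) (Function('g')(a, S) = Mul(4, Add(5, a)) = Add(20, Mul(4, a)))
y = -14 (y = Add(4, -18) = -14)
O = Rational(-13, 110) (O = Mul(-13, Pow(110, -1)) = Mul(-13, Rational(1, 110)) = Rational(-13, 110) ≈ -0.11818)
Function('B')(I) = Add(-120, Mul(-30, I)) (Function('B')(I) = Mul(-6, Mul(Mul(Add(I, 1), Pow(Add(I, 1), -1)), Add(I, Add(20, Mul(4, I))))) = Mul(-6, Mul(Mul(Add(1, I), Pow(Add(1, I), -1)), Add(20, Mul(5, I)))) = Mul(-6, Mul(1, Add(20, Mul(5, I)))) = Mul(-6, Add(20, Mul(5, I))) = Add(-120, Mul(-30, I)))
Add(Function('B')(y), Mul(-1, O)) = Add(Add(-120, Mul(-30, -14)), Mul(-1, Rational(-13, 110))) = Add(Add(-120, 420), Rational(13, 110)) = Add(300, Rational(13, 110)) = Rational(33013, 110)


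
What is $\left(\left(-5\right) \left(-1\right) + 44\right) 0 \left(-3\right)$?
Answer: $0$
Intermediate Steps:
$\left(\left(-5\right) \left(-1\right) + 44\right) 0 \left(-3\right) = \left(5 + 44\right) 0 = 49 \cdot 0 = 0$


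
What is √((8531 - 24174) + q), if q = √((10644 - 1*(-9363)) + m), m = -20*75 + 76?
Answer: √(-15643 + √18583) ≈ 124.53*I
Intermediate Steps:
m = -1424 (m = -1500 + 76 = -1424)
q = √18583 (q = √((10644 - 1*(-9363)) - 1424) = √((10644 + 9363) - 1424) = √(20007 - 1424) = √18583 ≈ 136.32)
√((8531 - 24174) + q) = √((8531 - 24174) + √18583) = √(-15643 + √18583)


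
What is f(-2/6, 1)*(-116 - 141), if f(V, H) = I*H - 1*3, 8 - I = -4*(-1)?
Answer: -257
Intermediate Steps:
I = 4 (I = 8 - (-4)*(-1) = 8 - 1*4 = 8 - 4 = 4)
f(V, H) = -3 + 4*H (f(V, H) = 4*H - 1*3 = 4*H - 3 = -3 + 4*H)
f(-2/6, 1)*(-116 - 141) = (-3 + 4*1)*(-116 - 141) = (-3 + 4)*(-257) = 1*(-257) = -257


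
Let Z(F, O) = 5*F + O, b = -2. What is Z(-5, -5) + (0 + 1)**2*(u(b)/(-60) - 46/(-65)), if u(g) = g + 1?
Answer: -4567/156 ≈ -29.276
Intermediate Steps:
u(g) = 1 + g
Z(F, O) = O + 5*F
Z(-5, -5) + (0 + 1)**2*(u(b)/(-60) - 46/(-65)) = (-5 + 5*(-5)) + (0 + 1)**2*((1 - 2)/(-60) - 46/(-65)) = (-5 - 25) + 1**2*(-1*(-1/60) - 46*(-1/65)) = -30 + 1*(1/60 + 46/65) = -30 + 1*(113/156) = -30 + 113/156 = -4567/156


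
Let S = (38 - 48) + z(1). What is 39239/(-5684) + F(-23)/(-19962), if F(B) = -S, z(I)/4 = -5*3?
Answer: -391843399/56732004 ≈ -6.9069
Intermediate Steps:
z(I) = -60 (z(I) = 4*(-5*3) = 4*(-15) = -60)
S = -70 (S = (38 - 48) - 60 = -10 - 60 = -70)
F(B) = 70 (F(B) = -1*(-70) = 70)
39239/(-5684) + F(-23)/(-19962) = 39239/(-5684) + 70/(-19962) = 39239*(-1/5684) + 70*(-1/19962) = -39239/5684 - 35/9981 = -391843399/56732004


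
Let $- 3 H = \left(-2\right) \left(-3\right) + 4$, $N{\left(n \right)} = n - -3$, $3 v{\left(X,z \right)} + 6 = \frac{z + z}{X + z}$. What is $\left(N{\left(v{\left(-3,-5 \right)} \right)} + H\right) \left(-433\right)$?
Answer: $\frac{9959}{12} \approx 829.92$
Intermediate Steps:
$v{\left(X,z \right)} = -2 + \frac{2 z}{3 \left(X + z\right)}$ ($v{\left(X,z \right)} = -2 + \frac{\left(z + z\right) \frac{1}{X + z}}{3} = -2 + \frac{2 z \frac{1}{X + z}}{3} = -2 + \frac{2 z}{3 \left(X + z\right)}$)
$N{\left(n \right)} = 3 + n$ ($N{\left(n \right)} = n + 3 = 3 + n$)
$H = - \frac{10}{3}$ ($H = - \frac{\left(-2\right) \left(-3\right) + 4}{3} = - \frac{6 + 4}{3} = \left(- \frac{1}{3}\right) 10 = - \frac{10}{3} \approx -3.3333$)
$\left(N{\left(v{\left(-3,-5 \right)} \right)} + H\right) \left(-433\right) = \left(\left(3 + \frac{\left(-2\right) \left(-3\right) - - \frac{20}{3}}{-3 - 5}\right) - \frac{10}{3}\right) \left(-433\right) = \left(\left(3 + \frac{6 + \frac{20}{3}}{-8}\right) - \frac{10}{3}\right) \left(-433\right) = \left(\left(3 - \frac{19}{12}\right) - \frac{10}{3}\right) \left(-433\right) = \left(\frac{17}{12} - \frac{10}{3}\right) \left(-433\right) = \left(- \frac{23}{12}\right) \left(-433\right) = \frac{9959}{12}$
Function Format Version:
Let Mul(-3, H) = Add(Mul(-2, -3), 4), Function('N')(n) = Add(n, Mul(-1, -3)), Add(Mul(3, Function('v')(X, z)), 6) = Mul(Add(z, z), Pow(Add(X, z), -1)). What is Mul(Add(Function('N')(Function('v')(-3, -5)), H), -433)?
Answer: Rational(9959, 12) ≈ 829.92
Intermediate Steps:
Function('v')(X, z) = Add(-2, Mul(Rational(2, 3), z, Pow(Add(X, z), -1))) (Function('v')(X, z) = Add(-2, Mul(Rational(1, 3), Mul(Add(z, z), Pow(Add(X, z), -1)))) = Add(-2, Mul(Rational(1, 3), Mul(Mul(2, z), Pow(Add(X, z), -1)))) = Add(-2, Mul(Rational(1, 3), Mul(2, z, Pow(Add(X, z), -1)))) = Add(-2, Mul(Rational(2, 3), z, Pow(Add(X, z), -1))))
Function('N')(n) = Add(3, n) (Function('N')(n) = Add(n, 3) = Add(3, n))
H = Rational(-10, 3) (H = Mul(Rational(-1, 3), Add(Mul(-2, -3), 4)) = Mul(Rational(-1, 3), Add(6, 4)) = Mul(Rational(-1, 3), 10) = Rational(-10, 3) ≈ -3.3333)
Mul(Add(Function('N')(Function('v')(-3, -5)), H), -433) = Mul(Add(Add(3, Mul(Pow(Add(-3, -5), -1), Add(Mul(-2, -3), Mul(Rational(-4, 3), -5)))), Rational(-10, 3)), -433) = Mul(Add(Add(3, Mul(Pow(-8, -1), Add(6, Rational(20, 3)))), Rational(-10, 3)), -433) = Mul(Add(Add(3, Mul(Rational(-1, 8), Rational(38, 3))), Rational(-10, 3)), -433) = Mul(Add(Add(3, Rational(-19, 12)), Rational(-10, 3)), -433) = Mul(Add(Rational(17, 12), Rational(-10, 3)), -433) = Mul(Rational(-23, 12), -433) = Rational(9959, 12)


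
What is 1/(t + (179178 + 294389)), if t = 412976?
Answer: 1/886543 ≈ 1.1280e-6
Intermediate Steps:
1/(t + (179178 + 294389)) = 1/(412976 + (179178 + 294389)) = 1/(412976 + 473567) = 1/886543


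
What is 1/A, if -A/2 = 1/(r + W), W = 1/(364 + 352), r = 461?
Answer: -330077/1432 ≈ -230.50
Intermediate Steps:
W = 1/716 ≈ 0.0013966
A = -1432/330077 (A = -2/(461 + 1/716) = -2/330077/716 = -2*716/330077 = -1432/330077 ≈ -0.0043384)
1/A = 1/(-1432/330077) = -330077/1432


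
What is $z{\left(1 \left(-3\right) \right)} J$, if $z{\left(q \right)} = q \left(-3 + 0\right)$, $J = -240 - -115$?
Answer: $-1125$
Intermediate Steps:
$J = -125$ ($J = -240 + 115 = -125$)
$z{\left(q \right)} = - 3 q$ ($z{\left(q \right)} = q \left(-3\right) = - 3 q$)
$z{\left(1 \left(-3\right) \right)} J = - 3 \cdot 1 \left(-3\right) \left(-125\right) = \left(-3\right) \left(-3\right) \left(-125\right) = 9 \left(-125\right) = -1125$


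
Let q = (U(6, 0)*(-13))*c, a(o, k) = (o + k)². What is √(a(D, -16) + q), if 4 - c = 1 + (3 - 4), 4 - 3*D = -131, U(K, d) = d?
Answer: 29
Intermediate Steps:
D = 45 (D = 4/3 - ⅓*(-131) = 4/3 + 131/3 = 45)
a(o, k) = (k + o)²
c = 4 (c = 4 - (1 + (3 - 4)) = 4 - (1 - 1) = 4 - 1*0 = 4 + 0 = 4)
q = 0 (q = (0*(-13))*4 = 0*4 = 0)
√(a(D, -16) + q) = √((-16 + 45)² + 0) = √(29² + 0) = √(841 + 0) = √841 = 29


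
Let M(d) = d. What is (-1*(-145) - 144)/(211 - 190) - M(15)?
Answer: -314/21 ≈ -14.952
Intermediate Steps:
(-1*(-145) - 144)/(211 - 190) - M(15) = (-1*(-145) - 144)/(211 - 190) - 1*15 = (145 - 144)/21 - 15 = 1*(1/21) - 15 = 1/21 - 15 = -314/21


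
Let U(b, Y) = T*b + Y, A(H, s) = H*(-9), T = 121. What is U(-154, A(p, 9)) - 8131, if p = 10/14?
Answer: -187400/7 ≈ -26771.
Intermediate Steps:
p = 5/7 (p = 10*(1/14) = 5/7 ≈ 0.71429)
A(H, s) = -9*H
U(b, Y) = Y + 121*b (U(b, Y) = 121*b + Y = Y + 121*b)
U(-154, A(p, 9)) - 8131 = (-9*5/7 + 121*(-154)) - 8131 = (-45/7 - 18634) - 8131 = -130483/7 - 8131 = -187400/7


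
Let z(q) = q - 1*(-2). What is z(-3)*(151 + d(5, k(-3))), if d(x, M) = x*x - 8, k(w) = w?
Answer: -168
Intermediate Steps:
d(x, M) = -8 + x² (d(x, M) = x² - 8 = -8 + x²)
z(q) = 2 + q (z(q) = q + 2 = 2 + q)
z(-3)*(151 + d(5, k(-3))) = (2 - 3)*(151 + (-8 + 5²)) = -(151 + (-8 + 25)) = -(151 + 17) = -1*168 = -168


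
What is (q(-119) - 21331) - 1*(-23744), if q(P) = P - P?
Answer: 2413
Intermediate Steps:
q(P) = 0
(q(-119) - 21331) - 1*(-23744) = (0 - 21331) - 1*(-23744) = -21331 + 23744 = 2413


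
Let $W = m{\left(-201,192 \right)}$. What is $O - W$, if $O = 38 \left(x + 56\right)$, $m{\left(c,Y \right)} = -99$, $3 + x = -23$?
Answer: $1239$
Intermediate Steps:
$x = -26$ ($x = -3 - 23 = -26$)
$W = -99$
$O = 1140$ ($O = 38 \left(-26 + 56\right) = 38 \cdot 30 = 1140$)
$O - W = 1140 - -99 = 1140 + 99 = 1239$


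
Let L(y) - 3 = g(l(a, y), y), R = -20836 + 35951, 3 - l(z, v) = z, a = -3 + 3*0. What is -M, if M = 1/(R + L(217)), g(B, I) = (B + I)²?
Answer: -1/64847 ≈ -1.5421e-5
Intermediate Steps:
a = -3 (a = -3 + 0 = -3)
l(z, v) = 3 - z
R = 15115
L(y) = 3 + (6 + y)² (L(y) = 3 + ((3 - 1*(-3)) + y)² = 3 + ((3 + 3) + y)² = 3 + (6 + y)²)
M = 1/64847 (M = 1/(15115 + (3 + (6 + 217)²)) = 1/(15115 + (3 + 223²)) = 1/(15115 + (3 + 49729)) = 1/(15115 + 49732) = 1/64847 ≈ 1.5421e-5)
-M = -1*1/64847 = -1/64847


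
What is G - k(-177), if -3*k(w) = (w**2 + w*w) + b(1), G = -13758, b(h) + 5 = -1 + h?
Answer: 21379/3 ≈ 7126.3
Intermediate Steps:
b(h) = -6 + h (b(h) = -5 + (-1 + h) = -6 + h)
k(w) = 5/3 - 2*w**2/3 (k(w) = -((w**2 + w*w) + (-6 + 1))/3 = -((w**2 + w**2) - 5)/3 = -(2*w**2 - 5)/3 = -(-5 + 2*w**2)/3 = 5/3 - 2*w**2/3)
G - k(-177) = -13758 - (5/3 - 2/3*(-177)**2) = -13758 - (5/3 - 2/3*31329) = -13758 - (5/3 - 20886) = -13758 - 1*(-62653/3) = -13758 + 62653/3 = 21379/3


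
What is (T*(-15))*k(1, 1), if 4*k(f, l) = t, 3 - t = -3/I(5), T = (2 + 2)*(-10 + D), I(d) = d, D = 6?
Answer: 216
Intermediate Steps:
T = -16 (T = (2 + 2)*(-10 + 6) = 4*(-4) = -16)
t = 18/5 (t = 3 - (-3)/5 = 3 - 1*(-⅗) = 3 + ⅗ = 18/5 ≈ 3.6000)
k(f, l) = 9/10 (k(f, l) = (¼)*(18/5) = 9/10)
(T*(-15))*k(1, 1) = -16*(-15)*(9/10) = 240*(9/10) = 216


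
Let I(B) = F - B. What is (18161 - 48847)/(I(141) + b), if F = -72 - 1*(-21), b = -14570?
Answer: 15343/7381 ≈ 2.0787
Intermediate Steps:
F = -51 (F = -72 + 21 = -51)
I(B) = -51 - B
(18161 - 48847)/(I(141) + b) = (18161 - 48847)/((-51 - 1*141) - 14570) = -30686/((-51 - 141) - 14570) = -30686/(-192 - 14570) = -30686/(-14762) = -30686*(-1/14762) = 15343/7381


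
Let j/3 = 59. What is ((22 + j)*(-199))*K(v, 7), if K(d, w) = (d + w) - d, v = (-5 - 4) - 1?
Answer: -277207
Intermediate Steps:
j = 177 (j = 3*59 = 177)
v = -10 (v = -9 - 1 = -10)
K(d, w) = w
((22 + j)*(-199))*K(v, 7) = ((22 + 177)*(-199))*7 = (199*(-199))*7 = -39601*7 = -277207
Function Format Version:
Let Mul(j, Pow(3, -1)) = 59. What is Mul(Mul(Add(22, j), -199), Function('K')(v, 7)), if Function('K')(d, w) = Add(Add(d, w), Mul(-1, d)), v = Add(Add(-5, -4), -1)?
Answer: -277207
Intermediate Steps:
j = 177 (j = Mul(3, 59) = 177)
v = -10 (v = Add(-9, -1) = -10)
Function('K')(d, w) = w
Mul(Mul(Add(22, j), -199), Function('K')(v, 7)) = Mul(Mul(Add(22, 177), -199), 7) = Mul(Mul(199, -199), 7) = Mul(-39601, 7) = -277207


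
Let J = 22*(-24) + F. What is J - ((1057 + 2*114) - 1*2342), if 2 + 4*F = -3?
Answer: 2111/4 ≈ 527.75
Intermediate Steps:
F = -5/4 (F = -1/2 + (1/4)*(-3) = -1/2 - 3/4 = -5/4 ≈ -1.2500)
J = -2117/4 (J = 22*(-24) - 5/4 = -528 - 5/4 = -2117/4 ≈ -529.25)
J - ((1057 + 2*114) - 1*2342) = -2117/4 - ((1057 + 2*114) - 1*2342) = -2117/4 - ((1057 + 228) - 2342) = -2117/4 - (1285 - 2342) = -2117/4 - 1*(-1057) = -2117/4 + 1057 = 2111/4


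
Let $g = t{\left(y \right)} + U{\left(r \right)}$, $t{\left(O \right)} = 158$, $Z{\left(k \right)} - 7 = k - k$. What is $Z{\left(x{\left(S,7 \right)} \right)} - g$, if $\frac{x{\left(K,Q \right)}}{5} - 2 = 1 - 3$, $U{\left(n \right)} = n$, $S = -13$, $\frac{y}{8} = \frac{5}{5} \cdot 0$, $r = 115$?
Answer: $-266$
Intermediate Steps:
$y = 0$ ($y = 8 \cdot \frac{5}{5} \cdot 0 = 8 \cdot 5 \cdot \frac{1}{5} \cdot 0 = 8 \cdot 1 \cdot 0 = 8 \cdot 0 = 0$)
$x{\left(K,Q \right)} = 0$ ($x{\left(K,Q \right)} = 10 + 5 \left(1 - 3\right) = 10 + 5 \left(-2\right) = 10 - 10 = 0$)
$Z{\left(k \right)} = 7$ ($Z{\left(k \right)} = 7 + \left(k - k\right) = 7 + 0 = 7$)
$g = 273$ ($g = 158 + 115 = 273$)
$Z{\left(x{\left(S,7 \right)} \right)} - g = 7 - 273 = -266$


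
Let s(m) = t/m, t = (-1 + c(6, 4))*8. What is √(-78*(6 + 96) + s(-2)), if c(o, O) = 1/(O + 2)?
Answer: I*√71574/3 ≈ 89.178*I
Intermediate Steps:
c(o, O) = 1/(2 + O)
t = -20/3 (t = (-1 + 1/(2 + 4))*8 = (-1 + 1/6)*8 = (-1 + ⅙)*8 = -⅚*8 = -20/3 ≈ -6.6667)
s(m) = -20/(3*m)
√(-78*(6 + 96) + s(-2)) = √(-78*(6 + 96) - 20/3/(-2)) = √(-78*102 - 20/3*(-½)) = √(-7956 + 10/3) = √(-23858/3) = I*√71574/3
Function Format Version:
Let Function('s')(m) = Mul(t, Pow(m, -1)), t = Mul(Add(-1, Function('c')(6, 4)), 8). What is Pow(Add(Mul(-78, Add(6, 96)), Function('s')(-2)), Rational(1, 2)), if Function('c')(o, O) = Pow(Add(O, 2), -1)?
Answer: Mul(Rational(1, 3), I, Pow(71574, Rational(1, 2))) ≈ Mul(89.178, I)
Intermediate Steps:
Function('c')(o, O) = Pow(Add(2, O), -1)
t = Rational(-20, 3) (t = Mul(Add(-1, Pow(Add(2, 4), -1)), 8) = Mul(Add(-1, Pow(6, -1)), 8) = Mul(Add(-1, Rational(1, 6)), 8) = Mul(Rational(-5, 6), 8) = Rational(-20, 3) ≈ -6.6667)
Function('s')(m) = Mul(Rational(-20, 3), Pow(m, -1))
Pow(Add(Mul(-78, Add(6, 96)), Function('s')(-2)), Rational(1, 2)) = Pow(Add(Mul(-78, Add(6, 96)), Mul(Rational(-20, 3), Pow(-2, -1))), Rational(1, 2)) = Pow(Add(Mul(-78, 102), Mul(Rational(-20, 3), Rational(-1, 2))), Rational(1, 2)) = Pow(Add(-7956, Rational(10, 3)), Rational(1, 2)) = Pow(Rational(-23858, 3), Rational(1, 2)) = Mul(Rational(1, 3), I, Pow(71574, Rational(1, 2)))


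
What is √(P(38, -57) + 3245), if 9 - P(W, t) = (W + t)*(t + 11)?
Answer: 2*√595 ≈ 48.785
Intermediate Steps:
P(W, t) = 9 - (11 + t)*(W + t) (P(W, t) = 9 - (W + t)*(t + 11) = 9 - (W + t)*(11 + t) = 9 - (11 + t)*(W + t))
√(P(38, -57) + 3245) = √((9 - 1*(-57)² - 11*38 - 11*(-57) - 1*38*(-57)) + 3245) = √((9 - 1*3249 - 418 + 627 + 2166) + 3245) = √((9 - 3249 - 418 + 627 + 2166) + 3245) = √(-865 + 3245) = √2380 = 2*√595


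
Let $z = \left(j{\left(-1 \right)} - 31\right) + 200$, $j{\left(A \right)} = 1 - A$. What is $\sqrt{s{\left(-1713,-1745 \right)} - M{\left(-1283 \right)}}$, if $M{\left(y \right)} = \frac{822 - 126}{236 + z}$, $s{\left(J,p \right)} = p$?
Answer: $\frac{i \sqrt{289340777}}{407} \approx 41.794 i$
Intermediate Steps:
$z = 171$ ($z = \left(\left(1 - -1\right) - 31\right) + 200 = \left(\left(1 + 1\right) - 31\right) + 200 = \left(2 - 31\right) + 200 = -29 + 200 = 171$)
$M{\left(y \right)} = \frac{696}{407}$ ($M{\left(y \right)} = \frac{822 - 126}{236 + 171} = \frac{696}{407}$)
$\sqrt{s{\left(-1713,-1745 \right)} - M{\left(-1283 \right)}} = \sqrt{-1745 - \frac{696}{407}} = \sqrt{- \frac{710911}{407}} = \frac{i \sqrt{289340777}}{407}$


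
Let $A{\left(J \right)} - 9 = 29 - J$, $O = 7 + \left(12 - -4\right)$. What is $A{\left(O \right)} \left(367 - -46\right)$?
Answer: $6195$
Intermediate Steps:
$O = 23$ ($O = 7 + \left(12 + 4\right) = 7 + 16 = 23$)
$A{\left(J \right)} = 38 - J$ ($A{\left(J \right)} = 9 - \left(-29 + J\right) = 38 - J$)
$A{\left(O \right)} \left(367 - -46\right) = \left(38 - 23\right) \left(367 - -46\right) = \left(38 - 23\right) \left(367 + 46\right) = 15 \cdot 413 = 6195$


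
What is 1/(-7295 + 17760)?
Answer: 1/10465 ≈ 9.5557e-5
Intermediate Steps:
1/(-7295 + 17760) = 1/10465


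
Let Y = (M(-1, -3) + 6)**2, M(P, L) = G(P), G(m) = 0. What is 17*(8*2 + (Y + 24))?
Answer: 1292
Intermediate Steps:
M(P, L) = 0
Y = 36 (Y = (0 + 6)**2 = 6**2 = 36)
17*(8*2 + (Y + 24)) = 17*(8*2 + (36 + 24)) = 17*(16 + 60) = 17*76 = 1292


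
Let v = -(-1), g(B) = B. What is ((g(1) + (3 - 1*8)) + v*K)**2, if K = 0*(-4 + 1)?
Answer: 16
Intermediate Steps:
K = 0 (K = 0*(-3) = 0)
v = 1 (v = -1*(-1) = 1)
((g(1) + (3 - 1*8)) + v*K)**2 = ((1 + (3 - 1*8)) + 1*0)**2 = ((1 + (3 - 8)) + 0)**2 = ((1 - 5) + 0)**2 = (-4 + 0)**2 = (-4)**2 = 16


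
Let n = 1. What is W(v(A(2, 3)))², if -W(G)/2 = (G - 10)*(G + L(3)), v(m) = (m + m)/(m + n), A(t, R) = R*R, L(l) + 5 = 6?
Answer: 1317904/625 ≈ 2108.6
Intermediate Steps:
L(l) = 1 (L(l) = -5 + 6 = 1)
A(t, R) = R²
v(m) = 2*m/(1 + m) (v(m) = (m + m)/(m + 1) = (2*m)/(1 + m) = 2*m/(1 + m))
W(G) = -2*(1 + G)*(-10 + G) (W(G) = -2*(G - 10)*(G + 1) = -2*(-10 + G)*(1 + G) = -2*(1 + G)*(-10 + G))
W(v(A(2, 3)))² = (20 - 2*324/(1 + 3²)² + 18*(2*3²/(1 + 3²)))² = (20 - 2*324/(1 + 9)² + 18*(2*9/(1 + 9)))² = (20 - 2*(2*9/10)² + 18*(2*9/10))² = (20 - 2*(2*9*(⅒))² + 18*(2*9*(⅒)))² = (20 - 2*(9/5)² + 18*(9/5))² = (20 - 2*81/25 + 162/5)² = (20 - 162/25 + 162/5)² = (1148/25)² = 1317904/625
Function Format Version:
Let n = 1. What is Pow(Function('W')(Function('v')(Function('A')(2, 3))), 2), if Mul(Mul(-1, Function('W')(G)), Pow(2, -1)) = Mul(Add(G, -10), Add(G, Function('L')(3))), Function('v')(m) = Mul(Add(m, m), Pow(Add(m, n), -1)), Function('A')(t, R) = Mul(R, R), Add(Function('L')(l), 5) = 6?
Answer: Rational(1317904, 625) ≈ 2108.6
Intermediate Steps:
Function('L')(l) = 1 (Function('L')(l) = Add(-5, 6) = 1)
Function('A')(t, R) = Pow(R, 2)
Function('v')(m) = Mul(2, m, Pow(Add(1, m), -1)) (Function('v')(m) = Mul(Add(m, m), Pow(Add(m, 1), -1)) = Mul(Mul(2, m), Pow(Add(1, m), -1)) = Mul(2, m, Pow(Add(1, m), -1)))
Function('W')(G) = Mul(-2, Add(1, G), Add(-10, G)) (Function('W')(G) = Mul(-2, Mul(Add(G, -10), Add(G, 1))) = Mul(-2, Mul(Add(-10, G), Add(1, G))) = Mul(-2, Mul(Add(1, G), Add(-10, G))) = Mul(-2, Add(1, G), Add(-10, G)))
Pow(Function('W')(Function('v')(Function('A')(2, 3))), 2) = Pow(Add(20, Mul(-2, Pow(Mul(2, Pow(3, 2), Pow(Add(1, Pow(3, 2)), -1)), 2)), Mul(18, Mul(2, Pow(3, 2), Pow(Add(1, Pow(3, 2)), -1)))), 2) = Pow(Add(20, Mul(-2, Pow(Mul(2, 9, Pow(Add(1, 9), -1)), 2)), Mul(18, Mul(2, 9, Pow(Add(1, 9), -1)))), 2) = Pow(Add(20, Mul(-2, Pow(Mul(2, 9, Pow(10, -1)), 2)), Mul(18, Mul(2, 9, Pow(10, -1)))), 2) = Pow(Add(20, Mul(-2, Pow(Mul(2, 9, Rational(1, 10)), 2)), Mul(18, Mul(2, 9, Rational(1, 10)))), 2) = Pow(Add(20, Mul(-2, Pow(Rational(9, 5), 2)), Mul(18, Rational(9, 5))), 2) = Pow(Add(20, Mul(-2, Rational(81, 25)), Rational(162, 5)), 2) = Pow(Add(20, Rational(-162, 25), Rational(162, 5)), 2) = Pow(Rational(1148, 25), 2) = Rational(1317904, 625)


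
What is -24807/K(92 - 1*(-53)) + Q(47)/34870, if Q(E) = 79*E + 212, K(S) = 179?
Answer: -172863503/1248346 ≈ -138.47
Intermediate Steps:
Q(E) = 212 + 79*E
-24807/K(92 - 1*(-53)) + Q(47)/34870 = -24807/179 + (212 + 79*47)/34870 = -24807*1/179 + (212 + 3713)*(1/34870) = -24807/179 + 3925*(1/34870) = -24807/179 + 785/6974 = -172863503/1248346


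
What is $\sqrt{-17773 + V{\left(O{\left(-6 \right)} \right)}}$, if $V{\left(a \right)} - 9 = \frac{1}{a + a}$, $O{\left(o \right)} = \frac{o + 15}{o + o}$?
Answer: $\frac{i \sqrt{159882}}{3} \approx 133.28 i$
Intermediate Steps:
$O{\left(o \right)} = \frac{15 + o}{2 o}$
$V{\left(a \right)} = 9 + \frac{1}{2 a}$ ($V{\left(a \right)} = 9 + \frac{1}{a + a} = 9 + \frac{1}{2 a}$)
$\sqrt{-17773 + V{\left(O{\left(-6 \right)} \right)}} = \sqrt{-17773 + \left(9 + \frac{1}{2 \frac{15 - 6}{2 \left(-6\right)}}\right)} = \sqrt{-17773 + \left(9 + \frac{1}{2 \cdot \frac{1}{2} \left(- \frac{1}{6}\right) 9}\right)} = \sqrt{-17773 + \left(9 + \frac{1}{2 \left(- \frac{3}{4}\right)}\right)} = \sqrt{-17773 + \left(9 + \frac{1}{2} \left(- \frac{4}{3}\right)\right)} = \sqrt{-17773 + \left(9 - \frac{2}{3}\right)} = \sqrt{-17773 + \frac{25}{3}} = \sqrt{- \frac{53294}{3}} = \frac{i \sqrt{159882}}{3}$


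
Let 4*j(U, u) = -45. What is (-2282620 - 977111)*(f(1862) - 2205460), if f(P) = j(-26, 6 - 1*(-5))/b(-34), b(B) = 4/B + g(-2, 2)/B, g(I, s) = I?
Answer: 28754331630825/4 ≈ 7.1886e+12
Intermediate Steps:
j(U, u) = -45/4 (j(U, u) = (¼)*(-45) = -45/4)
b(B) = 2/B (b(B) = 4/B - 2/B = 2/B)
f(P) = 765/4 (f(P) = -45/(4*(2/(-34))) = -45/(4*(2*(-1/34))) = -45/(4*(-1/17)) = -45/4*(-17) = 765/4)
(-2282620 - 977111)*(f(1862) - 2205460) = (-2282620 - 977111)*(765/4 - 2205460) = -3259731*(-8821075/4) = 28754331630825/4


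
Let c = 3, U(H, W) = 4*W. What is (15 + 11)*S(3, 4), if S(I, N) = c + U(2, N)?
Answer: 494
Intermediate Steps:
S(I, N) = 3 + 4*N
(15 + 11)*S(3, 4) = (15 + 11)*(3 + 4*4) = 26*(3 + 16) = 26*19 = 494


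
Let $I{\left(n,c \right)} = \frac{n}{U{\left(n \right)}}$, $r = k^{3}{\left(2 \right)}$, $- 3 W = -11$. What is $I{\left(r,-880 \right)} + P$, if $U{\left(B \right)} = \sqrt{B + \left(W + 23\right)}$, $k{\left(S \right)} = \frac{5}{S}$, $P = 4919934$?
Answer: $4919934 + \frac{25 \sqrt{6090}}{812} \approx 4.9199 \cdot 10^{6}$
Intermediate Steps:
$W = \frac{11}{3}$ ($W = \left(- \frac{1}{3}\right) \left(-11\right) = \frac{11}{3} \approx 3.6667$)
$r = \frac{125}{8}$ ($r = \left(\frac{5}{2}\right)^{3} = \frac{125}{8} \approx 15.625$)
$U{\left(B \right)} = \sqrt{\frac{80}{3} + B}$ ($U{\left(B \right)} = \sqrt{B + \left(\frac{11}{3} + 23\right)} = \sqrt{B + \frac{80}{3}} = \sqrt{\frac{80}{3} + B}$)
$I{\left(n,c \right)} = \frac{3 n}{\sqrt{240 + 9 n}}$ ($I{\left(n,c \right)} = \frac{n}{\frac{1}{3} \sqrt{240 + 9 n}} = n \frac{3}{\sqrt{240 + 9 n}} = \frac{3 n}{\sqrt{240 + 9 n}}$)
$I{\left(r,-880 \right)} + P = \frac{125 \sqrt{3}}{8 \sqrt{80 + 3 \cdot \frac{125}{8}}} + 4919934 = \frac{125 \sqrt{3}}{8 \sqrt{80 + \frac{375}{8}}} + 4919934 = \frac{125 \sqrt{3}}{8 \frac{\sqrt{2030}}{4}} + 4919934 = \frac{125 \sqrt{3} \frac{2 \sqrt{2030}}{1015}}{8} + 4919934 = \frac{25 \sqrt{6090}}{812} + 4919934 = 4919934 + \frac{25 \sqrt{6090}}{812}$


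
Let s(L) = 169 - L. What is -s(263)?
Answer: 94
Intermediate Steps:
-s(263) = -(169 - 1*263) = -(169 - 263) = -1*(-94) = 94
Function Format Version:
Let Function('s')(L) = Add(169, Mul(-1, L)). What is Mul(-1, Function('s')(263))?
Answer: 94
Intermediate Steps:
Mul(-1, Function('s')(263)) = Mul(-1, Add(169, Mul(-1, 263))) = Mul(-1, Add(169, -263)) = Mul(-1, -94) = 94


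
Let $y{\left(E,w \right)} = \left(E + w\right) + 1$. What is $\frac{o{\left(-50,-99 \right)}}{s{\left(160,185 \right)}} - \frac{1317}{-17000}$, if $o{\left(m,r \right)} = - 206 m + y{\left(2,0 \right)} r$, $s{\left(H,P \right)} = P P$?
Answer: $\frac{8605013}{23273000} \approx 0.36974$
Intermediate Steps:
$s{\left(H,P \right)} = P^{2}$
$y{\left(E,w \right)} = 1 + E + w$
$o{\left(m,r \right)} = - 206 m + 3 r$ ($o{\left(m,r \right)} = - 206 m + \left(1 + 2 + 0\right) r = - 206 m + 3 r$)
$\frac{o{\left(-50,-99 \right)}}{s{\left(160,185 \right)}} - \frac{1317}{-17000} = \frac{\left(-206\right) \left(-50\right) + 3 \left(-99\right)}{185^{2}} - \frac{1317}{-17000} = \frac{10300 - 297}{34225} - - \frac{1317}{17000} = 10003 \cdot \frac{1}{34225} + \frac{1317}{17000} = \frac{10003}{34225} + \frac{1317}{17000} = \frac{8605013}{23273000}$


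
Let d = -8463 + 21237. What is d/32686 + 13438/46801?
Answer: 518535221/764868743 ≈ 0.67794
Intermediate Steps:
d = 12774
d/32686 + 13438/46801 = 12774/32686 + 13438/46801 = 12774*(1/32686) + 13438*(1/46801) = 6387/16343 + 13438/46801 = 518535221/764868743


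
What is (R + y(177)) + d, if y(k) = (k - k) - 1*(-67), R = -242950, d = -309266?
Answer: -552149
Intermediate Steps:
y(k) = 67 (y(k) = 0 + 67 = 67)
(R + y(177)) + d = (-242950 + 67) - 309266 = -242883 - 309266 = -552149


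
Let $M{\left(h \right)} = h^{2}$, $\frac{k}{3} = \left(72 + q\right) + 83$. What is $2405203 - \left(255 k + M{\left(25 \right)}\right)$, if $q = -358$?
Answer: $2559873$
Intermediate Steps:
$k = -609$ ($k = 3 \left(\left(72 - 358\right) + 83\right) = 3 \left(-286 + 83\right) = 3 \left(-203\right) = -609$)
$2405203 - \left(255 k + M{\left(25 \right)}\right) = 2405203 - \left(255 \left(-609\right) + 25^{2}\right) = 2405203 - \left(-155295 + 625\right) = 2405203 - -154670 = 2405203 + 154670 = 2559873$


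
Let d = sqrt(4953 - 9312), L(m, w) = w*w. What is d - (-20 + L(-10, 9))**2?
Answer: -3721 + I*sqrt(4359) ≈ -3721.0 + 66.023*I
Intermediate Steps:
L(m, w) = w**2
d = I*sqrt(4359) (d = sqrt(-4359) = I*sqrt(4359) ≈ 66.023*I)
d - (-20 + L(-10, 9))**2 = I*sqrt(4359) - (-20 + 9**2)**2 = I*sqrt(4359) - (-20 + 81)**2 = I*sqrt(4359) - 1*61**2 = I*sqrt(4359) - 1*3721 = I*sqrt(4359) - 3721 = -3721 + I*sqrt(4359)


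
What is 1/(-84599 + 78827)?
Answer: -1/5772 ≈ -0.00017325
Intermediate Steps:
1/(-84599 + 78827) = 1/(-5772) = -1/5772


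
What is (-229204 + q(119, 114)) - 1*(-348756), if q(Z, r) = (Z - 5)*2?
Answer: 119780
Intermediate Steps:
q(Z, r) = -10 + 2*Z (q(Z, r) = (-5 + Z)*2 = -10 + 2*Z)
(-229204 + q(119, 114)) - 1*(-348756) = (-229204 + (-10 + 2*119)) - 1*(-348756) = (-229204 + (-10 + 238)) + 348756 = (-229204 + 228) + 348756 = -228976 + 348756 = 119780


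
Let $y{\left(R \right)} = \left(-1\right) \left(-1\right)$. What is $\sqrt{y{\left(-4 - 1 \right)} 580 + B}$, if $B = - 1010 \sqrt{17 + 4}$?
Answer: $\sqrt{580 - 1010 \sqrt{21}} \approx 63.627 i$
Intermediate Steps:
$y{\left(R \right)} = 1$
$B = - 1010 \sqrt{21} \approx -4628.4$
$\sqrt{y{\left(-4 - 1 \right)} 580 + B} = \sqrt{1 \cdot 580 - 1010 \sqrt{21}} = \sqrt{580 - 1010 \sqrt{21}}$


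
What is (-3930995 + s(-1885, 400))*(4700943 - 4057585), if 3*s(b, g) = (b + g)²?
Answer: -2056120699360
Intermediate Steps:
s(b, g) = (b + g)²/3
(-3930995 + s(-1885, 400))*(4700943 - 4057585) = (-3930995 + (-1885 + 400)²/3)*(4700943 - 4057585) = (-3930995 + (⅓)*(-1485)²)*643358 = (-3930995 + (⅓)*2205225)*643358 = (-3930995 + 735075)*643358 = -3195920*643358 = -2056120699360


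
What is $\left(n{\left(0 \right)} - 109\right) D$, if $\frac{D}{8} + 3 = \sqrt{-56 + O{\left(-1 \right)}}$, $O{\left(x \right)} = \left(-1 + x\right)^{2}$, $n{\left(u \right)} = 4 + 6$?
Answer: $2376 - 1584 i \sqrt{13} \approx 2376.0 - 5711.2 i$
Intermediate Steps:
$n{\left(u \right)} = 10$
$D = -24 + 16 i \sqrt{13}$ ($D = -24 + 8 \sqrt{-56 + \left(-1 - 1\right)^{2}} = -24 + 8 \sqrt{-56 + \left(-2\right)^{2}} = -24 + 8 \sqrt{-56 + 4} = -24 + 8 \sqrt{-52} = -24 + 8 \cdot 2 i \sqrt{13} = -24 + 16 i \sqrt{13} \approx -24.0 + 57.689 i$)
$\left(n{\left(0 \right)} - 109\right) D = \left(10 - 109\right) \left(-24 + 16 i \sqrt{13}\right) = - 99 \left(-24 + 16 i \sqrt{13}\right) = 2376 - 1584 i \sqrt{13}$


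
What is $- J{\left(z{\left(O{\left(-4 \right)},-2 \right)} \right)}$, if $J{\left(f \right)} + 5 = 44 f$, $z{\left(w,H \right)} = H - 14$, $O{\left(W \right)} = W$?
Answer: $709$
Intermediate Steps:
$z{\left(w,H \right)} = -14 + H$
$J{\left(f \right)} = -5 + 44 f$
$- J{\left(z{\left(O{\left(-4 \right)},-2 \right)} \right)} = - (-5 + 44 \left(-14 - 2\right)) = - (-5 + 44 \left(-16\right)) = - (-5 - 704) = \left(-1\right) \left(-709\right) = 709$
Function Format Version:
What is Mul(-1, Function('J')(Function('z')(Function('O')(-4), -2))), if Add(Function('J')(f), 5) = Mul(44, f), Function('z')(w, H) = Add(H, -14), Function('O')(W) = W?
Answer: 709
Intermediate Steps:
Function('z')(w, H) = Add(-14, H)
Function('J')(f) = Add(-5, Mul(44, f))
Mul(-1, Function('J')(Function('z')(Function('O')(-4), -2))) = Mul(-1, Add(-5, Mul(44, Add(-14, -2)))) = Mul(-1, Add(-5, Mul(44, -16))) = Mul(-1, Add(-5, -704)) = Mul(-1, -709) = 709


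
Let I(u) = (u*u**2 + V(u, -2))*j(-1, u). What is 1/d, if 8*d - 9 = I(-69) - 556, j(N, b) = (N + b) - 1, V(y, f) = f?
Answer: 4/11661867 ≈ 3.4300e-7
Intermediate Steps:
j(N, b) = -1 + N + b
I(u) = (-2 + u)*(-2 + u**3) (I(u) = (u*u**2 - 2)*(-1 - 1 + u) = (u**3 - 2)*(-2 + u) = (-2 + u**3)*(-2 + u) = (-2 + u)*(-2 + u**3))
d = 11661867/4 (d = 9/8 + ((-2 - 69)*(-2 + (-69)**3) - 556)/8 = 9/8 + (-71*(-2 - 328509) - 556)/8 = 9/8 + (-71*(-328511) - 556)/8 = 9/8 + (23324281 - 556)/8 = 9/8 + (1/8)*23323725 = 9/8 + 23323725/8 = 11661867/4 ≈ 2.9155e+6)
1/d = 1/(11661867/4) = 4/11661867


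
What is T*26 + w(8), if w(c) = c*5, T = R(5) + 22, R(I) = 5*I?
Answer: 1262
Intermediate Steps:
T = 47 (T = 5*5 + 22 = 25 + 22 = 47)
w(c) = 5*c
T*26 + w(8) = 47*26 + 5*8 = 1222 + 40 = 1262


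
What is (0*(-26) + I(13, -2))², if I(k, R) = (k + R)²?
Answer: 14641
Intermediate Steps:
I(k, R) = (R + k)²
(0*(-26) + I(13, -2))² = (0*(-26) + (-2 + 13)²)² = (0 + 11²)² = (0 + 121)² = 121² = 14641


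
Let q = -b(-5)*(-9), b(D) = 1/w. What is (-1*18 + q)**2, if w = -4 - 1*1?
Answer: 9801/25 ≈ 392.04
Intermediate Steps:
w = -5 (w = -4 - 1 = -5)
b(D) = -1/5 (b(D) = 1/(-5) = -1/5)
q = -9/5 (q = -(-1)*(-9)/5 = -1*9/5 = -9/5 ≈ -1.8000)
(-1*18 + q)**2 = (-1*18 - 9/5)**2 = (-18 - 9/5)**2 = (-99/5)**2 = 9801/25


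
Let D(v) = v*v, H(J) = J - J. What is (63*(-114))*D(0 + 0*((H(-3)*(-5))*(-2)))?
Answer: 0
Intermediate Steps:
H(J) = 0
D(v) = v²
(63*(-114))*D(0 + 0*((H(-3)*(-5))*(-2))) = (63*(-114))*(0 + 0*((0*(-5))*(-2)))² = -7182*(0 + 0*(0*(-2)))² = -7182*(0 + 0*0)² = -7182*(0 + 0)² = -7182*0² = -7182*0 = 0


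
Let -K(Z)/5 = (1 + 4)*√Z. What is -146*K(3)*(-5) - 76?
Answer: -76 - 18250*√3 ≈ -31686.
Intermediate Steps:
K(Z) = -25*√Z (K(Z) = -5*(1 + 4)*√Z = -25*√Z)
-146*K(3)*(-5) - 76 = -146*(-25*√3)*(-5) - 76 = -18250*√3 - 76 = -76 - 18250*√3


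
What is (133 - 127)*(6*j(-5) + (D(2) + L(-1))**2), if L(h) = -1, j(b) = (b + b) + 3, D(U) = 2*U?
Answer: -198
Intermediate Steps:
j(b) = 3 + 2*b (j(b) = 2*b + 3 = 3 + 2*b)
(133 - 127)*(6*j(-5) + (D(2) + L(-1))**2) = (133 - 127)*(6*(3 + 2*(-5)) + (2*2 - 1)**2) = 6*(6*(3 - 10) + (4 - 1)**2) = 6*(6*(-7) + 3**2) = 6*(-42 + 9) = 6*(-33) = -198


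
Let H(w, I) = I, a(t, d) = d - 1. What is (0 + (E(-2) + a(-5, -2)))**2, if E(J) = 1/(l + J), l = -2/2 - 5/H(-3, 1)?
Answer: 625/64 ≈ 9.7656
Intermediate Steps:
a(t, d) = -1 + d
l = -6 (l = -2/2 - 5/1 = -2*1/2 - 5*1 = -1 - 5 = -6)
E(J) = 1/(-6 + J)
(0 + (E(-2) + a(-5, -2)))**2 = (0 + (1/(-6 - 2) + (-1 - 2)))**2 = (0 + (1/(-8) - 3))**2 = (0 + (-1/8 - 3))**2 = (0 - 25/8)**2 = (-25/8)**2 = 625/64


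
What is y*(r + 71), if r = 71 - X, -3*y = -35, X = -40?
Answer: 6370/3 ≈ 2123.3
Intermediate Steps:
y = 35/3 (y = -1/3*(-35) = 35/3 ≈ 11.667)
r = 111 (r = 71 - 1*(-40) = 71 + 40 = 111)
y*(r + 71) = 35*(111 + 71)/3 = (35/3)*182 = 6370/3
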